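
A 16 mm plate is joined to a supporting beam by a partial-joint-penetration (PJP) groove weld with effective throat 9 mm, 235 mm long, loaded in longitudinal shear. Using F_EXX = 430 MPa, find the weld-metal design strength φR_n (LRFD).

φR_n ≈ 409 kN

Effective throat (given) t_e = 9 mm.
A_we = 9 × 235 = 2115 mm².
F_nw = 0.6 F_EXX = 258 MPa.
φR_n = 0.75 × 258 × 2115 × 10⁻³ = 409.3 kN.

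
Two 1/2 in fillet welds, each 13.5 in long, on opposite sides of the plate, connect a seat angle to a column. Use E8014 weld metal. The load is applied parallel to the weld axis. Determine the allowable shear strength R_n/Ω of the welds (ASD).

E80XX → F_EXX = 80 ksi.
Effective throat t_e = 0.707 × 0.5 = 0.3535 in.
Total length L = 27 in; A_we = 0.3535 × 27 = 9.544 in².
F_nw = 0.6 F_EXX = 0.6 × 80 = 48 ksi.
R_n = 48 × 9.544 = 458.1 kips; R_n/Ω = 458.1/2.0 = 229.1 kips.

R_n/Ω ≈ 229 kips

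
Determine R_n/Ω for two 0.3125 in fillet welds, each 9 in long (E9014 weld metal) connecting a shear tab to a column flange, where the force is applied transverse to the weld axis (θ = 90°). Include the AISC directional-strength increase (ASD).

R_n/Ω ≈ 161 kip

E90XX → F_EXX = 90 ksi.
t_e = 0.707 × 0.3125 = 0.2209 in; A_we = 0.2209 × 18 = 3.977 in².
Directional factor: 1.0 + 0.5 sin^1.5(90°) = 1.5.
F_nw = 0.6 × 90 × 1.5 = 81 ksi.
R_n/Ω = (81 × 3.977) / 2.0 = 161.1 kip.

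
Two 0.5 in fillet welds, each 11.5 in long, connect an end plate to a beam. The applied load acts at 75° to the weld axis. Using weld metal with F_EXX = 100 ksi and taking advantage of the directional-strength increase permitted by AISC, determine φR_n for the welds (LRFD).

t_e = 0.707 × 0.5 = 0.3535 in; A_we = 0.3535 × 23 = 8.13 in².
Directional factor: 1.0 + 0.5 sin^1.5(75°) = 1.475.
F_nw = 0.6 × 100 × 1.475 = 88.48 ksi.
φR_n = 0.75 × 88.48 × 8.13 = 539.5 kip.

φR_n ≈ 540 kip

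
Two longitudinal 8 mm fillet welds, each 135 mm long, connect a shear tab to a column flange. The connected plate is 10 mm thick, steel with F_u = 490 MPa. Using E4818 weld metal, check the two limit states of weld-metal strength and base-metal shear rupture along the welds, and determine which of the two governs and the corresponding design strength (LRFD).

E48XX → F_EXX = 480 MPa.
t_e = 0.707 × 8 = 5.656 mm; L = 270 mm.
Weld metal: φR_n = 0.75 × 0.6 × 480 × 5.656 × 270 × 10⁻³ = 329.9 kN.
Base metal (shear rupture): φR_n = 0.75 × 0.6 × 490 × 10 × 270 × 10⁻³ = 595.4 kN.
Governing: weld metal.

φR_n ≈ 330 kN (weld metal governs)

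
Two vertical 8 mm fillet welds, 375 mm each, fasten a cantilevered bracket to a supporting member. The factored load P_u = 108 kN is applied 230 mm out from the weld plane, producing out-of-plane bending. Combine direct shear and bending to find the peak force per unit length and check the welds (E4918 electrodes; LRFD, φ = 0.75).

E49XX → F_EXX = 490 MPa.
L_w = 2 × 375 = 750 mm; section modulus (unit throat) S = 2 × L²/6 = 46880 mm².
Direct shear f_v = P/L_w = 108×10³/750 = 144 N/mm.
Moment M = P × e = 108×10³ × 230 = 24840000 N·mm; bending f_b = M/S = 529.9 N/mm.
f_max = √(f_v² + f_b²) = √(144² + 529.9²) = 549.1 N/mm.
φr_n = 0.75 × 0.6 × 490 × (0.707 × 8) = 1247 N/mm → adequate.

f_max ≈ 549 N/mm; adequate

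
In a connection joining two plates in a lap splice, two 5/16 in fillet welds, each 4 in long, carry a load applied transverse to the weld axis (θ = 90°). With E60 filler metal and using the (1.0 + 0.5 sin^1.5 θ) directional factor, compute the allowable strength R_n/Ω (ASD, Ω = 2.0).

R_n/Ω ≈ 47.7 kips

E60XX → F_EXX = 60 ksi.
t_e = 0.707 × 0.3125 = 0.2209 in; A_we = 0.2209 × 8 = 1.767 in².
Directional factor: 1.0 + 0.5 sin^1.5(90°) = 1.5.
F_nw = 0.6 × 60 × 1.5 = 54 ksi.
R_n/Ω = (54 × 1.767) / 2.0 = 47.72 kips.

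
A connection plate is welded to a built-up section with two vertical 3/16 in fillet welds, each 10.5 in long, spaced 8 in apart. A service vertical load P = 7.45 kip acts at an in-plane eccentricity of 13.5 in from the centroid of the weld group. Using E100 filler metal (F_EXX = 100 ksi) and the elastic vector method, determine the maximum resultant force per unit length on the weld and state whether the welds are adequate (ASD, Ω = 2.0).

f_max ≈ 1.5 kip/in; adequate

Total weld length L_w = 21 in. Treat welds as unit-width lines.
Polar moment about centroid: J = 2[d³/12 + d(b/2)²] = 2[10.5³/12 + 10.5×4²] = 528.9 in³.
Direct shear f_v = P/L_w = 7.45 / 21 = 0.3548 kip/in (vertical).
Torsion M = P·e = 7.45 × 13.5 = 100.58 kip·in.
Critical point at (x, y) = (4, 5.25) from centroid. f_tx = M·y/J = 0.9983 kip/in; f_ty = M·x/J = 0.7606 kip/in.
Resultant f_max = √[f_tx² + (f_v + f_ty)²] = √[0.9983² + (0.3548 + 0.7606)²] = 1.497 kip/in.
Capacity per unit length: r_n/Ω = (1/2.0) × 0.6 × 100 × (0.707 × 0.1875) = 3.977 kip/in.
1.497 ≤ 3.977 → adequate.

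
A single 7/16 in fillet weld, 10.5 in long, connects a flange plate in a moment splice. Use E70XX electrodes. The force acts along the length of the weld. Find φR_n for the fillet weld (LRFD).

E70XX → F_EXX = 70 ksi.
Effective throat t_e = 0.707 × 0.4375 = 0.3093 in.
Total length L = 10.5 in; A_we = 0.3093 × 10.5 = 3.248 in².
F_nw = 0.6 F_EXX = 0.6 × 70 = 42 ksi.
φR_n = 0.75 × 42 × 3.248 = 102.3 kips.

φR_n ≈ 102 kips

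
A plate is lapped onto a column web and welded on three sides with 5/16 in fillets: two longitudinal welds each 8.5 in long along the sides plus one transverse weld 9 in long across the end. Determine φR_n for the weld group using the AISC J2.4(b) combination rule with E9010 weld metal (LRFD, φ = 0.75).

φR_n ≈ 250 kip

E90XX → F_EXX = 90 ksi.
t_e = 0.707 × 0.3125 = 0.2209 in.
R_nwl = 0.6 × 90 × 0.2209 × 17 = 202.8 kip (longitudinal, 2 welds).
R_nwt = 0.6 × 90 × 0.2209 × 9 = 107.4 kip (transverse, base value).
(i) R_nwl + R_nwt = 310.2 kip; (ii) 0.85 R_nwl + 1.5 R_nwt = 333.5 kip.
R_n = max = 333.5 kip [governs: (ii)]; φR_n = 250.1 kip.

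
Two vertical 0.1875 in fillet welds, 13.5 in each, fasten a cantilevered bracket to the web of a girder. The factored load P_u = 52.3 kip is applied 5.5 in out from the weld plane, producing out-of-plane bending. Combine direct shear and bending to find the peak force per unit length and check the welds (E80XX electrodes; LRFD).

E80XX → F_EXX = 80 ksi.
L_w = 2 × 13.5 = 27 in; section modulus (unit throat) S = 2 × L²/6 = 60.75 in².
Direct shear f_v = P/L_w = 52.3/27 = 1.937 kip/in.
Moment M = P × e = 52.3 × 5.5 = 287.65 kip·in; bending f_b = M/S = 4.735 kip/in.
f_max = √(f_v² + f_b²) = √(1.937² + 4.735²) = 5.116 kip/in.
φr_n = 0.75 × 0.6 × 80 × (0.707 × 0.1875) = 4.772 kip/in → NOT adequate.

f_max ≈ 5.12 kip/in; NOT adequate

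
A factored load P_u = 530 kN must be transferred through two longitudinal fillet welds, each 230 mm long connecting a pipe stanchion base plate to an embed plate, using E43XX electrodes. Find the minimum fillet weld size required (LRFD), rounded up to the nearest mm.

w = 9 mm

E43XX → F_EXX = 430 MPa.
Total weld length L = 460 mm.
Required throat t_e = P_u / (φ × 0.6 F_EXX × L) = 530 / (0.75 × 0.6 × 430 × 460 × 10⁻³) = 5.954 mm.
Required leg w = t_e / 0.707 = 8.422 mm → use 9 mm.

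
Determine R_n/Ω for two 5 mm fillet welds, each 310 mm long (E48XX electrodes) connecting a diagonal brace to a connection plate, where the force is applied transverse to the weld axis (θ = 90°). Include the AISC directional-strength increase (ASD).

E48XX → F_EXX = 480 MPa.
t_e = 0.707 × 5 = 3.535 mm; A_we = 3.535 × 620 = 2192 mm².
Directional factor: 1.0 + 0.5 sin^1.5(90°) = 1.5.
F_nw = 0.6 × 480 × 1.5 = 432 MPa.
R_n/Ω = (432 × 2192) / 2.0 × 10⁻³ = 473.4 kN.

R_n/Ω ≈ 473 kN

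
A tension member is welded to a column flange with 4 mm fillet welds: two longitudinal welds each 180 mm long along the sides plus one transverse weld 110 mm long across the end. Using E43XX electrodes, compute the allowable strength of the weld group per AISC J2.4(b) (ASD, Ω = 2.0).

E43XX → F_EXX = 430 MPa.
t_e = 0.707 × 4 = 2.828 mm.
R_nwl = 0.6 × 430 × 2.828 × 360 × 10⁻³ = 262.7 kN (longitudinal, 2 welds).
R_nwt = 0.6 × 430 × 2.828 × 110 × 10⁻³ = 80.26 kN (transverse, base value).
(i) R_nwl + R_nwt = 342.9 kN; (ii) 0.85 R_nwl + 1.5 R_nwt = 343.7 kN.
R_n = max = 343.7 kN [governs: (ii)]; R_n/Ω = 171.8 kN.

R_n/Ω ≈ 172 kN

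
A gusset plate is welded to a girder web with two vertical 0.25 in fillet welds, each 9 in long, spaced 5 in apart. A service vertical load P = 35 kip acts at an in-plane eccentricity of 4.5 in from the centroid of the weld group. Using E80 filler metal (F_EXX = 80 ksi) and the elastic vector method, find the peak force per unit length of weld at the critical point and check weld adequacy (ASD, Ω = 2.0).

f_max ≈ 4.73 kip/in; NOT adequate

Total weld length L_w = 18 in. Treat welds as unit-width lines.
Polar moment about centroid: J = 2[d³/12 + d(b/2)²] = 2[9³/12 + 9×2.5²] = 234 in³.
Direct shear f_v = P/L_w = 35 / 18 = 1.944 kip/in (vertical).
Torsion M = P·e = 35 × 4.5 = 157.5 kip·in.
Critical point at (x, y) = (2.5, 4.5) from centroid. f_tx = M·y/J = 3.029 kip/in; f_ty = M·x/J = 1.683 kip/in.
Resultant f_max = √[f_tx² + (f_v + f_ty)²] = √[3.029² + (1.944 + 1.683)²] = 4.725 kip/in.
Capacity per unit length: r_n/Ω = (1/2.0) × 0.6 × 80 × (0.707 × 0.25) = 4.242 kip/in.
4.725 > 4.242 → NOT adequate.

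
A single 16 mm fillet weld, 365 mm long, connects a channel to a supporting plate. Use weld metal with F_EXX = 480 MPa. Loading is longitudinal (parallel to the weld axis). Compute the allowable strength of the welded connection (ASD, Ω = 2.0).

Effective throat t_e = 0.707 × 16 = 11.31 mm.
Total length L = 365 mm; A_we = 11.31 × 365 = 4129 mm².
F_nw = 0.6 F_EXX = 0.6 × 480 = 288 MPa.
R_n = 288 × 4129 × 10⁻³ = 1189 kN; R_n/Ω = 1189/2.0 = 594.6 kN.

R_n/Ω ≈ 595 kN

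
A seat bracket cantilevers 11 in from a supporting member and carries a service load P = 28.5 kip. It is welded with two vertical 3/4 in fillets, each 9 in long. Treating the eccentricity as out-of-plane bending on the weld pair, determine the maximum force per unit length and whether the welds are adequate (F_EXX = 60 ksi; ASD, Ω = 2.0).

f_max ≈ 11.7 kip/in; NOT adequate

L_w = 2 × 9 = 18 in; section modulus (unit throat) S = 2 × L²/6 = 27 in².
Direct shear f_v = P/L_w = 28.5/18 = 1.583 kip/in.
Moment M = P × e = 28.5 × 11 = 313.5 kip·in; bending f_b = M/S = 11.61 kip/in.
f_max = √(f_v² + f_b²) = √(1.583² + 11.61²) = 11.72 kip/in.
r_n/Ω = (1/2.0) × 0.6 × 60 × (0.707 × 0.75) = 9.544 kip/in → NOT adequate.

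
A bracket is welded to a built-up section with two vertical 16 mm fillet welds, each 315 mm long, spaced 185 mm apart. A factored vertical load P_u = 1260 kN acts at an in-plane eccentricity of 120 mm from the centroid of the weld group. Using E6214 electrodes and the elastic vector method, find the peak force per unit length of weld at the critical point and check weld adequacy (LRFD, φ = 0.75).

E62XX → F_EXX = 620 MPa.
Total weld length L_w = 630 mm. Treat welds as unit-width lines.
Polar moment about centroid: J = 2[d³/12 + d(b/2)²] = 2[315³/12 + 315×92.5²] = 10600000 mm³.
Direct shear f_v = P/L_w = 1260×10³ / 630 = 2000 N/mm (vertical).
Torsion M = P·e = 1260×10³ × 120 = 151200000 N·mm.
Critical point at (x, y) = (92.5, 157.5) from centroid. f_tx = M·y/J = 2247 N/mm; f_ty = M·x/J = 1319 N/mm.
Resultant f_max = √[f_tx² + (f_v + f_ty)²] = √[2247² + (2000 + 1319)²] = 4008 N/mm.
Capacity per unit length: φr_n = 0.75 × 0.6 × 620 × (0.707 × 16) = 3156 N/mm.
4008 > 3156 → NOT adequate.

f_max ≈ 4010 N/mm; NOT adequate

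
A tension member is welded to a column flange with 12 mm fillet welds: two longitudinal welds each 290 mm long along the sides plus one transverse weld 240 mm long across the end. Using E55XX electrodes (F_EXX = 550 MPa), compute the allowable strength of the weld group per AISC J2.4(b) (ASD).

t_e = 0.707 × 12 = 8.484 mm.
R_nwl = 0.6 × 550 × 8.484 × 580 × 10⁻³ = 1624 kN (longitudinal, 2 welds).
R_nwt = 0.6 × 550 × 8.484 × 240 × 10⁻³ = 671.9 kN (transverse, base value).
(i) R_nwl + R_nwt = 2296 kN; (ii) 0.85 R_nwl + 1.5 R_nwt = 2388 kN.
R_n = max = 2388 kN [governs: (ii)]; R_n/Ω = 1194 kN.

R_n/Ω ≈ 1190 kN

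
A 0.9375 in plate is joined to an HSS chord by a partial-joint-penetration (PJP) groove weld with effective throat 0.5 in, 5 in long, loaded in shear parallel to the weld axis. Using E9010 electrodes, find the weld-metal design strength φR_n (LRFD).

φR_n ≈ 101 kip

E90XX → F_EXX = 90 ksi.
Effective throat (given) t_e = 0.5 in.
A_we = 0.5 × 5 = 2.5 in².
F_nw = 0.6 F_EXX = 54 ksi.
φR_n = 0.75 × 54 × 2.5 = 101.2 kip.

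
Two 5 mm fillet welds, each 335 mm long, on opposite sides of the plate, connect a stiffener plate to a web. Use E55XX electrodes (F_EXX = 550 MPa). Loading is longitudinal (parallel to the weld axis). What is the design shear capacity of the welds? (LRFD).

Effective throat t_e = 0.707 × 5 = 3.535 mm.
Total length L = 670 mm; A_we = 3.535 × 670 = 2368 mm².
F_nw = 0.6 F_EXX = 0.6 × 550 = 330 MPa.
φR_n = 0.75 × 330 × 2368 × 10⁻³ = 586.2 kN.

φR_n ≈ 586 kN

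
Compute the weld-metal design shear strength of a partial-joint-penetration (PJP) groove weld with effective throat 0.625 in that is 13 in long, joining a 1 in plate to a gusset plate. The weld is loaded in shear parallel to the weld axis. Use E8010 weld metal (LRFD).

φR_n ≈ 292 kips

E80XX → F_EXX = 80 ksi.
Effective throat (given) t_e = 0.625 in.
A_we = 0.625 × 13 = 8.125 in².
F_nw = 0.6 F_EXX = 48 ksi.
φR_n = 0.75 × 48 × 8.125 = 292.5 kips.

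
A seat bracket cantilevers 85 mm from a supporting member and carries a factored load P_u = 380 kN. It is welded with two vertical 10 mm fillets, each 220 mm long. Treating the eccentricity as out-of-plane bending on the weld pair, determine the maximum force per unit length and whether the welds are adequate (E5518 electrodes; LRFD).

f_max ≈ 2180 N/mm; NOT adequate

E55XX → F_EXX = 550 MPa.
L_w = 2 × 220 = 440 mm; section modulus (unit throat) S = 2 × L²/6 = 16130 mm².
Direct shear f_v = P/L_w = 380×10³/440 = 863.6 N/mm.
Moment M = P × e = 380×10³ × 85 = 32300000 N·mm; bending f_b = M/S = 2002 N/mm.
f_max = √(f_v² + f_b²) = √(863.6² + 2002²) = 2180 N/mm.
φr_n = 0.75 × 0.6 × 550 × (0.707 × 10) = 1750 N/mm → NOT adequate.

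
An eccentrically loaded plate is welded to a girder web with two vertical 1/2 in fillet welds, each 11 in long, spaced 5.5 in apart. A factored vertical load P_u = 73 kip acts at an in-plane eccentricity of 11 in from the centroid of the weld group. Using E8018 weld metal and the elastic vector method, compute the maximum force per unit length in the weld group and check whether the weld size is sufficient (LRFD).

E80XX → F_EXX = 80 ksi.
Total weld length L_w = 22 in. Treat welds as unit-width lines.
Polar moment about centroid: J = 2[d³/12 + d(b/2)²] = 2[11³/12 + 11×2.75²] = 388.2 in³.
Direct shear f_v = P/L_w = 73 / 22 = 3.318 kip/in (vertical).
Torsion M = P·e = 73 × 11 = 803 kip·in.
Critical point at (x, y) = (2.75, 5.5) from centroid. f_tx = M·y/J = 11.38 kip/in; f_ty = M·x/J = 5.688 kip/in.
Resultant f_max = √[f_tx² + (f_v + f_ty)²] = √[11.38² + (3.318 + 5.688)²] = 14.51 kip/in.
Capacity per unit length: φr_n = 0.75 × 0.6 × 80 × (0.707 × 0.5) = 12.73 kip/in.
14.51 > 12.73 → NOT adequate.

f_max ≈ 14.5 kip/in; NOT adequate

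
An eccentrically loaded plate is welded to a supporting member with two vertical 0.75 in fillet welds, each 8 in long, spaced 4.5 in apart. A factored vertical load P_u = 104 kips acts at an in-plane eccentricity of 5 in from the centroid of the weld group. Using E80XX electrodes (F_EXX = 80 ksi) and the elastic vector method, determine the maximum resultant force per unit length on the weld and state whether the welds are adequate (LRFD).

Total weld length L_w = 16 in. Treat welds as unit-width lines.
Polar moment about centroid: J = 2[d³/12 + d(b/2)²] = 2[8³/12 + 8×2.25²] = 166.3 in³.
Direct shear f_v = P/L_w = 104 / 16 = 6.5 kip/in (vertical).
Torsion M = P·e = 104 × 5 = 520 kip·in.
Critical point at (x, y) = (2.25, 4) from centroid. f_tx = M·y/J = 12.51 kip/in; f_ty = M·x/J = 7.034 kip/in.
Resultant f_max = √[f_tx² + (f_v + f_ty)²] = √[12.51² + (6.5 + 7.034)²] = 18.43 kip/in.
Capacity per unit length: φr_n = 0.75 × 0.6 × 80 × (0.707 × 0.75) = 19.09 kip/in.
18.43 ≤ 19.09 → adequate.

f_max ≈ 18.4 kip/in; adequate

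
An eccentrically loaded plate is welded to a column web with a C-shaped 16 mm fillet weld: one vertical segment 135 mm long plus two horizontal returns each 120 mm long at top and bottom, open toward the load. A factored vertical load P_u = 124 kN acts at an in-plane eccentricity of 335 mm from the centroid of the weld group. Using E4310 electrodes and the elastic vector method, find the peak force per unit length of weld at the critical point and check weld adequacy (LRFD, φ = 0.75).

E43XX → F_EXX = 430 MPa.
Total weld length L_w = 375 mm. Treat welds as unit-width lines.
Centroid: x̄ = 2×120×60 / 375 = 38.4 mm from the vertical weld.
Polar moment about centroid: J = I_x + I_y = [135³/12 + 2×120×67.5²] + [135×38.4² + 2(120³/12 + 120×21.6²)] = 1898000 mm³.
Direct shear f_v = P/L_w = 124×10³ / 375 = 330.7 N/mm (vertical).
Torsion M = P·e = 124×10³ × 335 = 41540000 N·mm.
Critical point at (x, y) = (81.6, 67.5) from centroid. f_tx = M·y/J = 1478 N/mm; f_ty = M·x/J = 1786 N/mm.
Resultant f_max = √[f_tx² + (f_v + f_ty)²] = √[1478² + (330.7 + 1786)²] = 2582 N/mm.
Capacity per unit length: φr_n = 0.75 × 0.6 × 430 × (0.707 × 16) = 2189 N/mm.
2582 > 2189 → NOT adequate.

f_max ≈ 2580 N/mm; NOT adequate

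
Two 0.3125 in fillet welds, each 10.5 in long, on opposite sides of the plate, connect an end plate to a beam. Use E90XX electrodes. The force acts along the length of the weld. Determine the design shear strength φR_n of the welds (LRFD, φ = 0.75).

E90XX → F_EXX = 90 ksi.
Effective throat t_e = 0.707 × 0.3125 = 0.2209 in.
Total length L = 21 in; A_we = 0.2209 × 21 = 4.64 in².
F_nw = 0.6 F_EXX = 0.6 × 90 = 54 ksi.
φR_n = 0.75 × 54 × 4.64 = 187.9 kips.

φR_n ≈ 188 kips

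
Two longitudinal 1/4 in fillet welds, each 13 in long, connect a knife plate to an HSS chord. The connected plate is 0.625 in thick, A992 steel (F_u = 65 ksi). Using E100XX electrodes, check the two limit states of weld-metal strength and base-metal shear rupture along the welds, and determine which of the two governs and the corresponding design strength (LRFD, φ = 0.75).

φR_n ≈ 207 kips (weld metal governs)

E100XX → F_EXX = 100 ksi.
t_e = 0.707 × 0.25 = 0.1767 in; L = 26 in.
Weld metal: φR_n = 0.75 × 0.6 × 100 × 0.1767 × 26 = 206.8 kips.
Base metal (shear rupture): φR_n = 0.75 × 0.6 × 65 × 0.625 × 26 = 475.3 kips.
Governing: weld metal.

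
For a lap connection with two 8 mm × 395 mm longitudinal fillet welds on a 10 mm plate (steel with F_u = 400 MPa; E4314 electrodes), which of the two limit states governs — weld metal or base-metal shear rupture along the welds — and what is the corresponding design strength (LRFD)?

φR_n ≈ 865 kN (weld metal governs)

E43XX → F_EXX = 430 MPa.
t_e = 0.707 × 8 = 5.656 mm; L = 790 mm.
Weld metal: φR_n = 0.75 × 0.6 × 430 × 5.656 × 790 × 10⁻³ = 864.6 kN.
Base metal (shear rupture): φR_n = 0.75 × 0.6 × 400 × 10 × 790 × 10⁻³ = 1422 kN.
Governing: weld metal.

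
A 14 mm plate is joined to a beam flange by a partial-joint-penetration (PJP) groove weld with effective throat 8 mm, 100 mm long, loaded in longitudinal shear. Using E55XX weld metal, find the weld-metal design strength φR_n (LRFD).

E55XX → F_EXX = 550 MPa.
Effective throat (given) t_e = 8 mm.
A_we = 8 × 100 = 800 mm².
F_nw = 0.6 F_EXX = 330 MPa.
φR_n = 0.75 × 330 × 800 × 10⁻³ = 198 kN.

φR_n ≈ 198 kN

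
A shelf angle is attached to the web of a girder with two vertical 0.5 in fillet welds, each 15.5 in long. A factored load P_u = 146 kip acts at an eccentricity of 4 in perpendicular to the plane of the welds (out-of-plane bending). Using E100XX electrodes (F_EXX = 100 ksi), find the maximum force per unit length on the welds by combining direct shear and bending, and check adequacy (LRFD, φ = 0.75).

L_w = 2 × 15.5 = 31 in; section modulus (unit throat) S = 2 × L²/6 = 80.08 in².
Direct shear f_v = P/L_w = 146/31 = 4.71 kip/in.
Moment M = P × e = 146 × 4 = 584 kip·in; bending f_b = M/S = 7.292 kip/in.
f_max = √(f_v² + f_b²) = √(4.71² + 7.292²) = 8.681 kip/in.
φr_n = 0.75 × 0.6 × 100 × (0.707 × 0.5) = 15.91 kip/in → adequate.

f_max ≈ 8.68 kip/in; adequate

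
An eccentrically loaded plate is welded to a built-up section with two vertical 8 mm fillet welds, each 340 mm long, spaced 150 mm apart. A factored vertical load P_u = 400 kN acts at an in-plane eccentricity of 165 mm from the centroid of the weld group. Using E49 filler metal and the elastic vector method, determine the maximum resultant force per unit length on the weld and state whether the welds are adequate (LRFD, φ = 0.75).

f_max ≈ 1520 N/mm; NOT adequate

E49XX → F_EXX = 490 MPa.
Total weld length L_w = 680 mm. Treat welds as unit-width lines.
Polar moment about centroid: J = 2[d³/12 + d(b/2)²] = 2[340³/12 + 340×75²] = 10380000 mm³.
Direct shear f_v = P/L_w = 400×10³ / 680 = 588.2 N/mm (vertical).
Torsion M = P·e = 400×10³ × 165 = 66000000 N·mm.
Critical point at (x, y) = (75, 170) from centroid. f_tx = M·y/J = 1081 N/mm; f_ty = M·x/J = 477.1 N/mm.
Resultant f_max = √[f_tx² + (f_v + f_ty)²] = √[1081² + (588.2 + 477.1)²] = 1518 N/mm.
Capacity per unit length: φr_n = 0.75 × 0.6 × 490 × (0.707 × 8) = 1247 N/mm.
1518 > 1247 → NOT adequate.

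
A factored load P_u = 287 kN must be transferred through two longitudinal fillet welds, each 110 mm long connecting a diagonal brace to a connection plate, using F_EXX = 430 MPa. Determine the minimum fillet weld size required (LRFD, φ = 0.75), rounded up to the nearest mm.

w = 10 mm

Total weld length L = 220 mm.
Required throat t_e = P_u / (φ × 0.6 F_EXX × L) = 287 / (0.75 × 0.6 × 430 × 220 × 10⁻³) = 6.742 mm.
Required leg w = t_e / 0.707 = 9.536 mm → use 10 mm.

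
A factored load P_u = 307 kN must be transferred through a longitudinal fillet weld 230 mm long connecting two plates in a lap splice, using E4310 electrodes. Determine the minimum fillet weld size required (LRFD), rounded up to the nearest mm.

E43XX → F_EXX = 430 MPa.
Total weld length L = 230 mm.
Required throat t_e = P_u / (φ × 0.6 F_EXX × L) = 307 / (0.75 × 0.6 × 430 × 230 × 10⁻³) = 6.898 mm.
Required leg w = t_e / 0.707 = 9.757 mm → use 10 mm.

w = 10 mm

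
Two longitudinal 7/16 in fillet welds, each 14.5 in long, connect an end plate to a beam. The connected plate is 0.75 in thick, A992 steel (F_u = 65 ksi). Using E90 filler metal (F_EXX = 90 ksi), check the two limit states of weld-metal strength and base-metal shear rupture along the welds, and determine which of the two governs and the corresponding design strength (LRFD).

φR_n ≈ 363 kip (weld metal governs)

t_e = 0.707 × 0.4375 = 0.3093 in; L = 29 in.
Weld metal: φR_n = 0.75 × 0.6 × 90 × 0.3093 × 29 = 363.3 kip.
Base metal (shear rupture): φR_n = 0.75 × 0.6 × 65 × 0.75 × 29 = 636.2 kip.
Governing: weld metal.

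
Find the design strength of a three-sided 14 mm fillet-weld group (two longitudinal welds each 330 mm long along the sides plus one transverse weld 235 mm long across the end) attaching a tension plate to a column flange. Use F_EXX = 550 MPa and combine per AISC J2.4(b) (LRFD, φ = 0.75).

t_e = 0.707 × 14 = 9.898 mm.
R_nwl = 0.6 × 550 × 9.898 × 660 × 10⁻³ = 2156 kN (longitudinal, 2 welds).
R_nwt = 0.6 × 550 × 9.898 × 235 × 10⁻³ = 767.6 kN (transverse, base value).
(i) R_nwl + R_nwt = 2923 kN; (ii) 0.85 R_nwl + 1.5 R_nwt = 2984 kN.
R_n = max = 2984 kN [governs: (ii)]; φR_n = 2238 kN.

φR_n ≈ 2240 kN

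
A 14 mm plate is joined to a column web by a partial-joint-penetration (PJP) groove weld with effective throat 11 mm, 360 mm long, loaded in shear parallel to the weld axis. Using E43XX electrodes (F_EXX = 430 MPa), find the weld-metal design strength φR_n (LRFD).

φR_n ≈ 766 kN

Effective throat (given) t_e = 11 mm.
A_we = 11 × 360 = 3960 mm².
F_nw = 0.6 F_EXX = 258 MPa.
φR_n = 0.75 × 258 × 3960 × 10⁻³ = 766.3 kN.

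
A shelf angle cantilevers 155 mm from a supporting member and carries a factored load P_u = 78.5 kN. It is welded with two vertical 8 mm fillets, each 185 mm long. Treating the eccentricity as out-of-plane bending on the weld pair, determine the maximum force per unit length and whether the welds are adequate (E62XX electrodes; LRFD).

E62XX → F_EXX = 620 MPa.
L_w = 2 × 185 = 370 mm; section modulus (unit throat) S = 2 × L²/6 = 11410 mm².
Direct shear f_v = P/L_w = 78.5×10³/370 = 212.2 N/mm.
Moment M = P × e = 78.5×10³ × 155 = 12168000 N·mm; bending f_b = M/S = 1067 N/mm.
f_max = √(f_v² + f_b²) = √(212.2² + 1067²) = 1087 N/mm.
φr_n = 0.75 × 0.6 × 620 × (0.707 × 8) = 1578 N/mm → adequate.

f_max ≈ 1090 N/mm; adequate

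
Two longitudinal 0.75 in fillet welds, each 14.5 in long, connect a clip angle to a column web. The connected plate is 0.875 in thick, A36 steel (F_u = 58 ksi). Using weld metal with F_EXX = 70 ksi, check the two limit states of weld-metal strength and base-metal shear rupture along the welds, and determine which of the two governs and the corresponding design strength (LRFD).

t_e = 0.707 × 0.75 = 0.5302 in; L = 29 in.
Weld metal: φR_n = 0.75 × 0.6 × 70 × 0.5302 × 29 = 484.4 kip.
Base metal (shear rupture): φR_n = 0.75 × 0.6 × 58 × 0.875 × 29 = 662.3 kip.
Governing: weld metal.

φR_n ≈ 484 kip (weld metal governs)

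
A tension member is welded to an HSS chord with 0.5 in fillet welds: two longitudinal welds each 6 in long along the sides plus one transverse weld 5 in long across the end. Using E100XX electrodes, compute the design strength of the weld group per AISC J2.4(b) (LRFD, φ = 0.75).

E100XX → F_EXX = 100 ksi.
t_e = 0.707 × 0.5 = 0.3535 in.
R_nwl = 0.6 × 100 × 0.3535 × 12 = 254.5 kips (longitudinal, 2 welds).
R_nwt = 0.6 × 100 × 0.3535 × 5 = 106 kips (transverse, base value).
(i) R_nwl + R_nwt = 360.6 kips; (ii) 0.85 R_nwl + 1.5 R_nwt = 375.4 kips.
R_n = max = 375.4 kips [governs: (ii)]; φR_n = 281.6 kips.

φR_n ≈ 282 kips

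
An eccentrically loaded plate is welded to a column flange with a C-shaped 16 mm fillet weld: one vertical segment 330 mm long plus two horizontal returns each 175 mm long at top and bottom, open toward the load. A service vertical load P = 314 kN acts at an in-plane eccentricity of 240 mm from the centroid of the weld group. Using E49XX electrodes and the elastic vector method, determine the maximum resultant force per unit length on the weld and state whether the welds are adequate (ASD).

E49XX → F_EXX = 490 MPa.
Total weld length L_w = 680 mm. Treat welds as unit-width lines.
Centroid: x̄ = 2×175×87.5 / 680 = 45.04 mm from the vertical weld.
Polar moment about centroid: J = I_x + I_y = [330³/12 + 2×175×165²] + [330×45.04² + 2(175³/12 + 175×42.46²)] = 14720000 mm³.
Direct shear f_v = P/L_w = 314×10³ / 680 = 461.8 N/mm (vertical).
Torsion M = P·e = 314×10³ × 240 = 75360000 N·mm.
Critical point at (x, y) = (130, 165) from centroid. f_tx = M·y/J = 844.9 N/mm; f_ty = M·x/J = 665.5 N/mm.
Resultant f_max = √[f_tx² + (f_v + f_ty)²] = √[844.9² + (461.8 + 665.5)²] = 1409 N/mm.
Capacity per unit length: r_n/Ω = (1/2.0) × 0.6 × 490 × (0.707 × 16) = 1663 N/mm.
1409 ≤ 1663 → adequate.

f_max ≈ 1410 N/mm; adequate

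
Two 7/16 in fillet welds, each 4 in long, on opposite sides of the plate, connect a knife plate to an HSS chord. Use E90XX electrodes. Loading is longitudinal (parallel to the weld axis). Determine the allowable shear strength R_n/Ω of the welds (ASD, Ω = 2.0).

E90XX → F_EXX = 90 ksi.
Effective throat t_e = 0.707 × 0.4375 = 0.3093 in.
Total length L = 8 in; A_we = 0.3093 × 8 = 2.474 in².
F_nw = 0.6 F_EXX = 0.6 × 90 = 54 ksi.
R_n = 54 × 2.474 = 133.6 kips; R_n/Ω = 133.6/2.0 = 66.81 kips.

R_n/Ω ≈ 66.8 kips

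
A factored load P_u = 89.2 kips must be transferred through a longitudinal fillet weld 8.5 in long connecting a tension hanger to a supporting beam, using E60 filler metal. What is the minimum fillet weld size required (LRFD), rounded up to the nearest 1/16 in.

w = 9/16 in

E60XX → F_EXX = 60 ksi.
Total weld length L = 8.5 in.
Required throat t_e = P_u / (φ × 0.6 F_EXX × L) = 89.2 / (0.75 × 0.6 × 60 × 8.5) = 0.3887 in.
Required leg w = t_e / 0.707 = 0.5497 in → use 9/16 in.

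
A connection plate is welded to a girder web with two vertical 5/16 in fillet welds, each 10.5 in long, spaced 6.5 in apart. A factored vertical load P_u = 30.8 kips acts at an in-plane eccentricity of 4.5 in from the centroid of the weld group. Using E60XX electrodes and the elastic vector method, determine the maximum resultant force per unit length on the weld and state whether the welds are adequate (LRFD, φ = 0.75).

f_max ≈ 3.1 kip/in; adequate

E60XX → F_EXX = 60 ksi.
Total weld length L_w = 21 in. Treat welds as unit-width lines.
Polar moment about centroid: J = 2[d³/12 + d(b/2)²] = 2[10.5³/12 + 10.5×3.25²] = 414.8 in³.
Direct shear f_v = P/L_w = 30.8 / 21 = 1.467 kip/in (vertical).
Torsion M = P·e = 30.8 × 4.5 = 138.6 kip·in.
Critical point at (x, y) = (3.25, 5.25) from centroid. f_tx = M·y/J = 1.754 kip/in; f_ty = M·x/J = 1.086 kip/in.
Resultant f_max = √[f_tx² + (f_v + f_ty)²] = √[1.754² + (1.467 + 1.086)²] = 3.098 kip/in.
Capacity per unit length: φr_n = 0.75 × 0.6 × 60 × (0.707 × 0.3125) = 5.965 kip/in.
3.098 ≤ 5.965 → adequate.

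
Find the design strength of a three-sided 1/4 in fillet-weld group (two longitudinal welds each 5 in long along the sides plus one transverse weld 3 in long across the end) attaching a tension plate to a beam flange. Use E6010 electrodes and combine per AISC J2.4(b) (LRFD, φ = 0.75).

E60XX → F_EXX = 60 ksi.
t_e = 0.707 × 0.25 = 0.1767 in.
R_nwl = 0.6 × 60 × 0.1767 × 10 = 63.63 kip (longitudinal, 2 welds).
R_nwt = 0.6 × 60 × 0.1767 × 3 = 19.09 kip (transverse, base value).
(i) R_nwl + R_nwt = 82.72 kip; (ii) 0.85 R_nwl + 1.5 R_nwt = 82.72 kip.
R_n = max = 82.72 kip [governs: (ii)]; φR_n = 62.04 kip.

φR_n ≈ 62 kip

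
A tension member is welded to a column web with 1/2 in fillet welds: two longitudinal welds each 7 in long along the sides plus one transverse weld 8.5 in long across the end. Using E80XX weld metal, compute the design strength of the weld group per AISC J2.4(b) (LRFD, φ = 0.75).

E80XX → F_EXX = 80 ksi.
t_e = 0.707 × 0.5 = 0.3535 in.
R_nwl = 0.6 × 80 × 0.3535 × 14 = 237.6 kips (longitudinal, 2 welds).
R_nwt = 0.6 × 80 × 0.3535 × 8.5 = 144.2 kips (transverse, base value).
(i) R_nwl + R_nwt = 381.8 kips; (ii) 0.85 R_nwl + 1.5 R_nwt = 418.3 kips.
R_n = max = 418.3 kips [governs: (ii)]; φR_n = 313.7 kips.

φR_n ≈ 314 kips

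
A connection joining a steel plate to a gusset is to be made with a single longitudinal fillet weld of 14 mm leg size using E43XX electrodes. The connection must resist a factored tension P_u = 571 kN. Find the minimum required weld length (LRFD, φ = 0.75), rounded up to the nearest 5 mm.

L = 300 mm

E43XX → F_EXX = 430 MPa.
Throat t_e = 0.707 × 14 = 9.898 mm.
φr_n = 0.75 × 0.6 × 430 × 9.898 × 10⁻³ = 1.915 kN/mm.
L_req = P_u / φr_n = 571 / 1.915 = 298.1 mm total.
Round up → use L = 300 mm.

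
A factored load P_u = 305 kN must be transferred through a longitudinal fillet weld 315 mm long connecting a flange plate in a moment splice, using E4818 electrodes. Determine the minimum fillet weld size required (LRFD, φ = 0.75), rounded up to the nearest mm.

w = 7 mm

E48XX → F_EXX = 480 MPa.
Total weld length L = 315 mm.
Required throat t_e = P_u / (φ × 0.6 F_EXX × L) = 305 / (0.75 × 0.6 × 480 × 315 × 10⁻³) = 4.483 mm.
Required leg w = t_e / 0.707 = 6.34 mm → use 7 mm.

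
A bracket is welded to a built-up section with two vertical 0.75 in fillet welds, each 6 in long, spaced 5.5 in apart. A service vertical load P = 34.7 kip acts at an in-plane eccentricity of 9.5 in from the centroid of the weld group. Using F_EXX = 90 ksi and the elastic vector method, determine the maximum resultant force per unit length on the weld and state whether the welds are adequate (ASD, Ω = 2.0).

f_max ≈ 12.7 kip/in; adequate

Total weld length L_w = 12 in. Treat welds as unit-width lines.
Polar moment about centroid: J = 2[d³/12 + d(b/2)²] = 2[6³/12 + 6×2.75²] = 126.8 in³.
Direct shear f_v = P/L_w = 34.7 / 12 = 2.892 kip/in (vertical).
Torsion M = P·e = 34.7 × 9.5 = 329.65 kip·in.
Critical point at (x, y) = (2.75, 3) from centroid. f_tx = M·y/J = 7.802 kip/in; f_ty = M·x/J = 7.152 kip/in.
Resultant f_max = √[f_tx² + (f_v + f_ty)²] = √[7.802² + (2.892 + 7.152)²] = 12.72 kip/in.
Capacity per unit length: r_n/Ω = (1/2.0) × 0.6 × 90 × (0.707 × 0.75) = 14.32 kip/in.
12.72 ≤ 14.32 → adequate.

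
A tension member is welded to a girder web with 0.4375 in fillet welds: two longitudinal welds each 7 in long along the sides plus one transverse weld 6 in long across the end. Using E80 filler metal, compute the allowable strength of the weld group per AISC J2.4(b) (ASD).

R_n/Ω ≈ 155 kips

E80XX → F_EXX = 80 ksi.
t_e = 0.707 × 0.4375 = 0.3093 in.
R_nwl = 0.6 × 80 × 0.3093 × 14 = 207.9 kips (longitudinal, 2 welds).
R_nwt = 0.6 × 80 × 0.3093 × 6 = 89.08 kips (transverse, base value).
(i) R_nwl + R_nwt = 296.9 kips; (ii) 0.85 R_nwl + 1.5 R_nwt = 310.3 kips.
R_n = max = 310.3 kips [governs: (ii)]; R_n/Ω = 155.2 kips.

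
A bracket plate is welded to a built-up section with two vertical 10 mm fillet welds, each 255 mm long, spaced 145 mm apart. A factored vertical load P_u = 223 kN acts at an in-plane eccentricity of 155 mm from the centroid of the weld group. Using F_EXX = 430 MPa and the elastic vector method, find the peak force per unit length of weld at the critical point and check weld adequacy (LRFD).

Total weld length L_w = 510 mm. Treat welds as unit-width lines.
Polar moment about centroid: J = 2[d³/12 + d(b/2)²] = 2[255³/12 + 255×72.5²] = 5444000 mm³.
Direct shear f_v = P/L_w = 223×10³ / 510 = 437.3 N/mm (vertical).
Torsion M = P·e = 223×10³ × 155 = 34565000 N·mm.
Critical point at (x, y) = (72.5, 127.5) from centroid. f_tx = M·y/J = 809.5 N/mm; f_ty = M·x/J = 460.3 N/mm.
Resultant f_max = √[f_tx² + (f_v + f_ty)²] = √[809.5² + (437.3 + 460.3)²] = 1209 N/mm.
Capacity per unit length: φr_n = 0.75 × 0.6 × 430 × (0.707 × 10) = 1368 N/mm.
1209 ≤ 1368 → adequate.

f_max ≈ 1210 N/mm; adequate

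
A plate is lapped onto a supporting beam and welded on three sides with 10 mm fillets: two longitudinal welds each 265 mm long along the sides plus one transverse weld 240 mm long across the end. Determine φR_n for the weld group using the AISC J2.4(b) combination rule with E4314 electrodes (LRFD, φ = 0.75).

E43XX → F_EXX = 430 MPa.
t_e = 0.707 × 10 = 7.07 mm.
R_nwl = 0.6 × 430 × 7.07 × 530 × 10⁻³ = 966.8 kN (longitudinal, 2 welds).
R_nwt = 0.6 × 430 × 7.07 × 240 × 10⁻³ = 437.8 kN (transverse, base value).
(i) R_nwl + R_nwt = 1405 kN; (ii) 0.85 R_nwl + 1.5 R_nwt = 1478 kN.
R_n = max = 1478 kN [governs: (ii)]; φR_n = 1109 kN.

φR_n ≈ 1110 kN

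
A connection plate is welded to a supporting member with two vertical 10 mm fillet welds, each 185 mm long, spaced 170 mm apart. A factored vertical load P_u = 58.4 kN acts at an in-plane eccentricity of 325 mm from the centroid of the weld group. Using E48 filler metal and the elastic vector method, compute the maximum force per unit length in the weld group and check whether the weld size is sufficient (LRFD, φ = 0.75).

f_max ≈ 755 N/mm; adequate

E48XX → F_EXX = 480 MPa.
Total weld length L_w = 370 mm. Treat welds as unit-width lines.
Polar moment about centroid: J = 2[d³/12 + d(b/2)²] = 2[185³/12 + 185×85²] = 3729000 mm³.
Direct shear f_v = P/L_w = 58.4×10³ / 370 = 157.8 N/mm (vertical).
Torsion M = P·e = 58.4×10³ × 325 = 18980000 N·mm.
Critical point at (x, y) = (85, 92.5) from centroid. f_tx = M·y/J = 470.9 N/mm; f_ty = M·x/J = 432.7 N/mm.
Resultant f_max = √[f_tx² + (f_v + f_ty)²] = √[470.9² + (157.8 + 432.7)²] = 755.3 N/mm.
Capacity per unit length: φr_n = 0.75 × 0.6 × 480 × (0.707 × 10) = 1527 N/mm.
755.3 ≤ 1527 → adequate.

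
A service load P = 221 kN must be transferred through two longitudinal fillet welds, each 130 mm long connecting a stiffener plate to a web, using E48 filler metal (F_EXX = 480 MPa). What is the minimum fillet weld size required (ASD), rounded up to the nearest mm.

Total weld length L = 260 mm.
Required throat t_e = P × Ω / (0.6 F_EXX × L) = 221 × 2.0 / (0.6 × 480 × 260 × 10⁻³) = 5.903 mm.
Required leg w = t_e / 0.707 = 8.349 mm → use 9 mm.

w = 9 mm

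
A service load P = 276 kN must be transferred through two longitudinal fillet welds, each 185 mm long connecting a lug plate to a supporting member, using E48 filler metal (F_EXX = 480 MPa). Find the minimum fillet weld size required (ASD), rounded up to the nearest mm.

w = 8 mm

Total weld length L = 370 mm.
Required throat t_e = P × Ω / (0.6 F_EXX × L) = 276 × 2.0 / (0.6 × 480 × 370 × 10⁻³) = 5.18 mm.
Required leg w = t_e / 0.707 = 7.327 mm → use 8 mm.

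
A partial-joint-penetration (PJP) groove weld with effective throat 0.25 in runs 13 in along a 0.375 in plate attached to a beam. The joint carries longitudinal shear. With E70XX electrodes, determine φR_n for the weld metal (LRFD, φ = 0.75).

φR_n ≈ 102 kips

E70XX → F_EXX = 70 ksi.
Effective throat (given) t_e = 0.25 in.
A_we = 0.25 × 13 = 3.25 in².
F_nw = 0.6 F_EXX = 42 ksi.
φR_n = 0.75 × 42 × 3.25 = 102.4 kips.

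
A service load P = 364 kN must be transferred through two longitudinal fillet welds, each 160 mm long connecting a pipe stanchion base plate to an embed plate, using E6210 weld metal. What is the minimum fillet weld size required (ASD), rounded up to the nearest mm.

E62XX → F_EXX = 620 MPa.
Total weld length L = 320 mm.
Required throat t_e = P × Ω / (0.6 F_EXX × L) = 364 × 2.0 / (0.6 × 620 × 320 × 10⁻³) = 6.116 mm.
Required leg w = t_e / 0.707 = 8.65 mm → use 9 mm.

w = 9 mm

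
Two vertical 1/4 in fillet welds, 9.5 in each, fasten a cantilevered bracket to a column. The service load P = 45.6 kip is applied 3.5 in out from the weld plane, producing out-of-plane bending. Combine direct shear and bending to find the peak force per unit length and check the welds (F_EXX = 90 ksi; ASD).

f_max ≈ 5.82 kip/in; NOT adequate

L_w = 2 × 9.5 = 19 in; section modulus (unit throat) S = 2 × L²/6 = 30.08 in².
Direct shear f_v = P/L_w = 45.6/19 = 2.4 kip/in.
Moment M = P × e = 45.6 × 3.5 = 159.6 kip·in; bending f_b = M/S = 5.305 kip/in.
f_max = √(f_v² + f_b²) = √(2.4² + 5.305²) = 5.823 kip/in.
r_n/Ω = (1/2.0) × 0.6 × 90 × (0.707 × 0.25) = 4.772 kip/in → NOT adequate.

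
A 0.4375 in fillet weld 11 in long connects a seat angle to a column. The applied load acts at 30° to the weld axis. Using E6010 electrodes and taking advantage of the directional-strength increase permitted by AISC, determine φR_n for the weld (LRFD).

φR_n ≈ 108 kip

E60XX → F_EXX = 60 ksi.
t_e = 0.707 × 0.4375 = 0.3093 in; A_we = 0.3093 × 11 = 3.402 in².
Directional factor: 1.0 + 0.5 sin^1.5(30°) = 1.177.
F_nw = 0.6 × 60 × 1.177 = 42.36 ksi.
φR_n = 0.75 × 42.36 × 3.402 = 108.1 kip.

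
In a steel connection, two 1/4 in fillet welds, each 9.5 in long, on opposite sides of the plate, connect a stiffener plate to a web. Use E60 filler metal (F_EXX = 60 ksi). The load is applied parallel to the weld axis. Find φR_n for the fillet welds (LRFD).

φR_n ≈ 90.7 kip

Effective throat t_e = 0.707 × 0.25 = 0.1767 in.
Total length L = 19 in; A_we = 0.1767 × 19 = 3.358 in².
F_nw = 0.6 F_EXX = 0.6 × 60 = 36 ksi.
φR_n = 0.75 × 36 × 3.358 = 90.67 kip.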